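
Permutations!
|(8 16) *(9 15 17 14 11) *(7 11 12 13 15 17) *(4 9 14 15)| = |(4 9 17 15 7 11 14 12 13)(8 16)| = 18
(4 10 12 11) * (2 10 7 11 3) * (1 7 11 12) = (1 7 12 3 2 10)(4 11) = [0, 7, 10, 2, 11, 5, 6, 12, 8, 9, 1, 4, 3]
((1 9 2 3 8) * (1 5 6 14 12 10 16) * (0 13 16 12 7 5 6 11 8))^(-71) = (0 3 2 9 1 16 13)(5 11 8 6 14 7)(10 12) = [3, 16, 9, 2, 4, 11, 14, 5, 6, 1, 12, 8, 10, 0, 7, 15, 13]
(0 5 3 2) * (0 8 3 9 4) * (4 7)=(0 5 9 7 4)(2 8 3)=[5, 1, 8, 2, 0, 9, 6, 4, 3, 7]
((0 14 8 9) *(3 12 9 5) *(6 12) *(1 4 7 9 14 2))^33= [4, 9, 7, 14, 0, 12, 8, 2, 6, 1, 10, 11, 5, 13, 3]= (0 4)(1 9)(2 7)(3 14)(5 12)(6 8)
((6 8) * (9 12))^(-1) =(6 8)(9 12) =[0, 1, 2, 3, 4, 5, 8, 7, 6, 12, 10, 11, 9]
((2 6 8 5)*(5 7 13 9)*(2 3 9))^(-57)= (2 7 6 13 8)= [0, 1, 7, 3, 4, 5, 13, 6, 2, 9, 10, 11, 12, 8]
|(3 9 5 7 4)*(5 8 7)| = 5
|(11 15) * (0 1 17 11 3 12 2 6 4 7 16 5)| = |(0 1 17 11 15 3 12 2 6 4 7 16 5)| = 13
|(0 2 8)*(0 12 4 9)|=|(0 2 8 12 4 9)|=6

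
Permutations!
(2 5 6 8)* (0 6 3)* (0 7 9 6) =(2 5 3 7 9 6 8) =[0, 1, 5, 7, 4, 3, 8, 9, 2, 6]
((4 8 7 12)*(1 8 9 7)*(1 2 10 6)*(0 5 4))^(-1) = (0 12 7 9 4 5)(1 6 10 2 8) = [12, 6, 8, 3, 5, 0, 10, 9, 1, 4, 2, 11, 7]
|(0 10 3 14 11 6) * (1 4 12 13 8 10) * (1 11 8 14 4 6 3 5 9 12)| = 42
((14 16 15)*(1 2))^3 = (16)(1 2) = [0, 2, 1, 3, 4, 5, 6, 7, 8, 9, 10, 11, 12, 13, 14, 15, 16]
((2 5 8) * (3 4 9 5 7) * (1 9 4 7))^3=(1 8 9 2 5)(3 7)=[0, 8, 5, 7, 4, 1, 6, 3, 9, 2]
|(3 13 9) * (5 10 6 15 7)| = |(3 13 9)(5 10 6 15 7)| = 15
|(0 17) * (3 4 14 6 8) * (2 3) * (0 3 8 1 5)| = 8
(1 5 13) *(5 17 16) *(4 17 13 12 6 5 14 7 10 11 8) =(1 13)(4 17 16 14 7 10 11 8)(5 12 6) =[0, 13, 2, 3, 17, 12, 5, 10, 4, 9, 11, 8, 6, 1, 7, 15, 14, 16]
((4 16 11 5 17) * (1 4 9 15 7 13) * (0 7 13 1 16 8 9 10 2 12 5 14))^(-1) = (0 14 11 16 13 15 9 8 4 1 7)(2 10 17 5 12) = [14, 7, 10, 3, 1, 12, 6, 0, 4, 8, 17, 16, 2, 15, 11, 9, 13, 5]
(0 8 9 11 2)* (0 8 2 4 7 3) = (0 2 8 9 11 4 7 3) = [2, 1, 8, 0, 7, 5, 6, 3, 9, 11, 10, 4]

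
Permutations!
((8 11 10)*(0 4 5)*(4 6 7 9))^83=(0 5 4 9 7 6)(8 10 11)=[5, 1, 2, 3, 9, 4, 0, 6, 10, 7, 11, 8]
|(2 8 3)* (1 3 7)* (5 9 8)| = 7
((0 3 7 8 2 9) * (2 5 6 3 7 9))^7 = (9) = [0, 1, 2, 3, 4, 5, 6, 7, 8, 9]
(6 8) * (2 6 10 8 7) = (2 6 7)(8 10) = [0, 1, 6, 3, 4, 5, 7, 2, 10, 9, 8]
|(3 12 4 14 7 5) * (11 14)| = |(3 12 4 11 14 7 5)| = 7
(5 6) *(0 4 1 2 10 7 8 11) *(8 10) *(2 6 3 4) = (0 2 8 11)(1 6 5 3 4)(7 10) = [2, 6, 8, 4, 1, 3, 5, 10, 11, 9, 7, 0]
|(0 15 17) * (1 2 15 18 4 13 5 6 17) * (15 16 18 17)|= 18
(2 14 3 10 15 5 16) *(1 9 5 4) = [0, 9, 14, 10, 1, 16, 6, 7, 8, 5, 15, 11, 12, 13, 3, 4, 2] = (1 9 5 16 2 14 3 10 15 4)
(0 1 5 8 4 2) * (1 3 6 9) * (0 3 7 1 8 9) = (0 7 1 5 9 8 4 2 3 6) = [7, 5, 3, 6, 2, 9, 0, 1, 4, 8]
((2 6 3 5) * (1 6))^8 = [0, 5, 3, 1, 4, 6, 2] = (1 5 6 2 3)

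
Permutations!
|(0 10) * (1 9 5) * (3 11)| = 6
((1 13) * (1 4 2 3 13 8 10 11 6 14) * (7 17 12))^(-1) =(1 14 6 11 10 8)(2 4 13 3)(7 12 17) =[0, 14, 4, 2, 13, 5, 11, 12, 1, 9, 8, 10, 17, 3, 6, 15, 16, 7]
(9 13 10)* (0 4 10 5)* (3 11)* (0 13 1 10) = (0 4)(1 10 9)(3 11)(5 13) = [4, 10, 2, 11, 0, 13, 6, 7, 8, 1, 9, 3, 12, 5]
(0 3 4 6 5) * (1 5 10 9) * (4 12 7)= (0 3 12 7 4 6 10 9 1 5)= [3, 5, 2, 12, 6, 0, 10, 4, 8, 1, 9, 11, 7]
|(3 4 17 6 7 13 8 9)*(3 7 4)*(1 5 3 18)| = 12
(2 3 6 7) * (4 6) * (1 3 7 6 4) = [0, 3, 7, 1, 4, 5, 6, 2] = (1 3)(2 7)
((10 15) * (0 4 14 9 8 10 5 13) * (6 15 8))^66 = (0 14 6 5)(4 9 15 13) = [14, 1, 2, 3, 9, 0, 5, 7, 8, 15, 10, 11, 12, 4, 6, 13]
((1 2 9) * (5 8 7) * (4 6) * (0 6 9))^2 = (0 4 1)(2 6 9)(5 7 8) = [4, 0, 6, 3, 1, 7, 9, 8, 5, 2]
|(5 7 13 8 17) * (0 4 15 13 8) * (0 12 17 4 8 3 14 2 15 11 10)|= |(0 8 4 11 10)(2 15 13 12 17 5 7 3 14)|= 45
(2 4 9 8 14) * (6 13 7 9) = (2 4 6 13 7 9 8 14) = [0, 1, 4, 3, 6, 5, 13, 9, 14, 8, 10, 11, 12, 7, 2]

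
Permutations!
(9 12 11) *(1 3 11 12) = [0, 3, 2, 11, 4, 5, 6, 7, 8, 1, 10, 9, 12] = (12)(1 3 11 9)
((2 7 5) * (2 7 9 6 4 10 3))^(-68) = [0, 1, 10, 4, 9, 5, 2, 7, 8, 3, 6] = (2 10 6)(3 4 9)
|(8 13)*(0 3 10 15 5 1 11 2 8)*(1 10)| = |(0 3 1 11 2 8 13)(5 10 15)| = 21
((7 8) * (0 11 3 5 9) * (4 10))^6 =(0 11 3 5 9) =[11, 1, 2, 5, 4, 9, 6, 7, 8, 0, 10, 3]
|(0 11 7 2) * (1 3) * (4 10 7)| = |(0 11 4 10 7 2)(1 3)| = 6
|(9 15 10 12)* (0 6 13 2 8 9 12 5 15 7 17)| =24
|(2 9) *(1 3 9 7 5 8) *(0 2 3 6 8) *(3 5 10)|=|(0 2 7 10 3 9 5)(1 6 8)|=21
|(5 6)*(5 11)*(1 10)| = |(1 10)(5 6 11)| = 6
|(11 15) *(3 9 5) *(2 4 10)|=6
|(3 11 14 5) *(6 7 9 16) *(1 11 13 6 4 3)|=|(1 11 14 5)(3 13 6 7 9 16 4)|=28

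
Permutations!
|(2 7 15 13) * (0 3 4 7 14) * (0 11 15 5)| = 5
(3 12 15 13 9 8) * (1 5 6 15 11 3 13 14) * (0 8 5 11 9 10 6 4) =(0 8 13 10 6 15 14 1 11 3 12 9 5 4) =[8, 11, 2, 12, 0, 4, 15, 7, 13, 5, 6, 3, 9, 10, 1, 14]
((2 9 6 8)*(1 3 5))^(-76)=(9)(1 5 3)=[0, 5, 2, 1, 4, 3, 6, 7, 8, 9]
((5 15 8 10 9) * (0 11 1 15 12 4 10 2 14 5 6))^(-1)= [6, 11, 8, 3, 12, 14, 9, 7, 15, 10, 4, 0, 5, 13, 2, 1]= (0 6 9 10 4 12 5 14 2 8 15 1 11)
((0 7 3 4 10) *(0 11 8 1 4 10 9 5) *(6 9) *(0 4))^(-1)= [1, 8, 2, 7, 5, 9, 4, 0, 11, 6, 3, 10]= (0 1 8 11 10 3 7)(4 5 9 6)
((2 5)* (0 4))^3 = [4, 1, 5, 3, 0, 2] = (0 4)(2 5)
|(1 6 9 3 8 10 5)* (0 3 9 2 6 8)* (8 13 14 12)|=14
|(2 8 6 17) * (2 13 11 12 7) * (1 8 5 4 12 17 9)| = 60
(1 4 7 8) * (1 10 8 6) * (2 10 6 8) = (1 4 7 8 6)(2 10) = [0, 4, 10, 3, 7, 5, 1, 8, 6, 9, 2]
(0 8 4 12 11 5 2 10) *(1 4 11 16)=(0 8 11 5 2 10)(1 4 12 16)=[8, 4, 10, 3, 12, 2, 6, 7, 11, 9, 0, 5, 16, 13, 14, 15, 1]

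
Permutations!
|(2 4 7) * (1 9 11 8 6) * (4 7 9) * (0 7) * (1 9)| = |(0 7 2)(1 4)(6 9 11 8)| = 12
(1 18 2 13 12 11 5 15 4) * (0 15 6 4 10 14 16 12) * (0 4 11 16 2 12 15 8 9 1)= (0 8 9 1 18 12 16 15 10 14 2 13 4)(5 6 11)= [8, 18, 13, 3, 0, 6, 11, 7, 9, 1, 14, 5, 16, 4, 2, 10, 15, 17, 12]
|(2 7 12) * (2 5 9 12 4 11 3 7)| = |(3 7 4 11)(5 9 12)| = 12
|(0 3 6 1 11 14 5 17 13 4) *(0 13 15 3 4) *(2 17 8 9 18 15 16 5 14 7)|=|(0 4 13)(1 11 7 2 17 16 5 8 9 18 15 3 6)|=39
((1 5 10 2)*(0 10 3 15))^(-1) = [15, 2, 10, 5, 4, 1, 6, 7, 8, 9, 0, 11, 12, 13, 14, 3] = (0 15 3 5 1 2 10)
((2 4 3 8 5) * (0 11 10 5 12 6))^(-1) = (0 6 12 8 3 4 2 5 10 11) = [6, 1, 5, 4, 2, 10, 12, 7, 3, 9, 11, 0, 8]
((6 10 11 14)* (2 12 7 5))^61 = (2 12 7 5)(6 10 11 14) = [0, 1, 12, 3, 4, 2, 10, 5, 8, 9, 11, 14, 7, 13, 6]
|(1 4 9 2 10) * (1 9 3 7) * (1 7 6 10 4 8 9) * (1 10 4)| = |(10)(1 8 9 2)(3 6 4)| = 12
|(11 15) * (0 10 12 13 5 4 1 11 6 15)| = 8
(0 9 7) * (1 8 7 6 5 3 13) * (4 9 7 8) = (0 7)(1 4 9 6 5 3 13) = [7, 4, 2, 13, 9, 3, 5, 0, 8, 6, 10, 11, 12, 1]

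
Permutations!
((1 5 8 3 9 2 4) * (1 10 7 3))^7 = [0, 5, 4, 9, 10, 8, 6, 3, 1, 2, 7] = (1 5 8)(2 4 10 7 3 9)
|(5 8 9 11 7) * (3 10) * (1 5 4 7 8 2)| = 6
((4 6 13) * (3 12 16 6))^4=[0, 1, 2, 13, 6, 5, 12, 7, 8, 9, 10, 11, 4, 16, 14, 15, 3]=(3 13 16)(4 6 12)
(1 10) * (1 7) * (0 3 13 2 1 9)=(0 3 13 2 1 10 7 9)=[3, 10, 1, 13, 4, 5, 6, 9, 8, 0, 7, 11, 12, 2]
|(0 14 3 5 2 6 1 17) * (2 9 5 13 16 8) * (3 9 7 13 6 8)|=22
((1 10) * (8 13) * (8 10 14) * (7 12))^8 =[0, 13, 2, 3, 4, 5, 6, 7, 1, 9, 8, 11, 12, 14, 10] =(1 13 14 10 8)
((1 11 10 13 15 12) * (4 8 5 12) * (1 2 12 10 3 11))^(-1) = (2 12)(3 11)(4 15 13 10 5 8) = [0, 1, 12, 11, 15, 8, 6, 7, 4, 9, 5, 3, 2, 10, 14, 13]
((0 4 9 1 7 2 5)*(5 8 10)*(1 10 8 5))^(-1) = (0 5 2 7 1 10 9 4) = [5, 10, 7, 3, 0, 2, 6, 1, 8, 4, 9]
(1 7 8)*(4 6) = (1 7 8)(4 6) = [0, 7, 2, 3, 6, 5, 4, 8, 1]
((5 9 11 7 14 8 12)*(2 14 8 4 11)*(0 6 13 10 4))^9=[5, 1, 8, 3, 0, 11, 9, 13, 10, 7, 14, 6, 4, 2, 12]=(0 5 11 6 9 7 13 2 8 10 14 12 4)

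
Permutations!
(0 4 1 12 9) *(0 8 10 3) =(0 4 1 12 9 8 10 3) =[4, 12, 2, 0, 1, 5, 6, 7, 10, 8, 3, 11, 9]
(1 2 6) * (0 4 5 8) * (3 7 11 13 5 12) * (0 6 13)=(0 4 12 3 7 11)(1 2 13 5 8 6)=[4, 2, 13, 7, 12, 8, 1, 11, 6, 9, 10, 0, 3, 5]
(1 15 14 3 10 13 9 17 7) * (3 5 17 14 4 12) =(1 15 4 12 3 10 13 9 14 5 17 7) =[0, 15, 2, 10, 12, 17, 6, 1, 8, 14, 13, 11, 3, 9, 5, 4, 16, 7]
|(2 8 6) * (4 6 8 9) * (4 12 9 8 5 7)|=|(2 8 5 7 4 6)(9 12)|=6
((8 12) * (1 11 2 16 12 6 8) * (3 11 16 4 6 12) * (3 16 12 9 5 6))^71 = (16)(1 12)(2 11 3 4)(5 9 8 6) = [0, 12, 11, 4, 2, 9, 5, 7, 6, 8, 10, 3, 1, 13, 14, 15, 16]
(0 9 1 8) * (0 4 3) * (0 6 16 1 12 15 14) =[9, 8, 2, 6, 3, 5, 16, 7, 4, 12, 10, 11, 15, 13, 0, 14, 1] =(0 9 12 15 14)(1 8 4 3 6 16)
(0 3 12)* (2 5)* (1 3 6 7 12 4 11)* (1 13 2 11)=(0 6 7 12)(1 3 4)(2 5 11 13)=[6, 3, 5, 4, 1, 11, 7, 12, 8, 9, 10, 13, 0, 2]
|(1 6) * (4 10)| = 2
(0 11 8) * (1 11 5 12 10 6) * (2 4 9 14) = [5, 11, 4, 3, 9, 12, 1, 7, 0, 14, 6, 8, 10, 13, 2] = (0 5 12 10 6 1 11 8)(2 4 9 14)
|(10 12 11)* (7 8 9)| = 3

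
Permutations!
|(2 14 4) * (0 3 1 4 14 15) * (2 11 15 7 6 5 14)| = |(0 3 1 4 11 15)(2 7 6 5 14)| = 30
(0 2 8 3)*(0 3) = (0 2 8) = [2, 1, 8, 3, 4, 5, 6, 7, 0]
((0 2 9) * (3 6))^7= (0 2 9)(3 6)= [2, 1, 9, 6, 4, 5, 3, 7, 8, 0]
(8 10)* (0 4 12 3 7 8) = (0 4 12 3 7 8 10) = [4, 1, 2, 7, 12, 5, 6, 8, 10, 9, 0, 11, 3]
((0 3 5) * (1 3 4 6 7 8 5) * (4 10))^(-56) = (10) = [0, 1, 2, 3, 4, 5, 6, 7, 8, 9, 10]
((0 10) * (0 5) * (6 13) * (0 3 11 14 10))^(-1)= (3 5 10 14 11)(6 13)= [0, 1, 2, 5, 4, 10, 13, 7, 8, 9, 14, 3, 12, 6, 11]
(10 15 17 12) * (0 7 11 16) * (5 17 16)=(0 7 11 5 17 12 10 15 16)=[7, 1, 2, 3, 4, 17, 6, 11, 8, 9, 15, 5, 10, 13, 14, 16, 0, 12]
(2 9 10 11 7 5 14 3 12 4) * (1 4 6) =[0, 4, 9, 12, 2, 14, 1, 5, 8, 10, 11, 7, 6, 13, 3] =(1 4 2 9 10 11 7 5 14 3 12 6)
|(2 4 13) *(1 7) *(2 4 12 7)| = |(1 2 12 7)(4 13)| = 4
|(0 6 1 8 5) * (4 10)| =10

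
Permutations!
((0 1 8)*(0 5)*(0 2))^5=[0, 1, 2, 3, 4, 5, 6, 7, 8]=(8)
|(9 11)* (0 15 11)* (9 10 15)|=|(0 9)(10 15 11)|=6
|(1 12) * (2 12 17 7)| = |(1 17 7 2 12)| = 5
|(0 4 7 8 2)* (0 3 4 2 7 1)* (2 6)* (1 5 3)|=12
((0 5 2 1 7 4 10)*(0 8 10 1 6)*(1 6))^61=[4, 5, 0, 3, 1, 6, 7, 2, 10, 9, 8]=(0 4 1 5 6 7 2)(8 10)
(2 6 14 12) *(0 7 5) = (0 7 5)(2 6 14 12) = [7, 1, 6, 3, 4, 0, 14, 5, 8, 9, 10, 11, 2, 13, 12]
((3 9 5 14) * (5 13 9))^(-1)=(3 14 5)(9 13)=[0, 1, 2, 14, 4, 3, 6, 7, 8, 13, 10, 11, 12, 9, 5]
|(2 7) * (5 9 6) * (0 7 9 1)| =7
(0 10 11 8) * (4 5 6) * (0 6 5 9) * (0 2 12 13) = (0 10 11 8 6 4 9 2 12 13) = [10, 1, 12, 3, 9, 5, 4, 7, 6, 2, 11, 8, 13, 0]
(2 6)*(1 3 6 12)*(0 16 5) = (0 16 5)(1 3 6 2 12) = [16, 3, 12, 6, 4, 0, 2, 7, 8, 9, 10, 11, 1, 13, 14, 15, 5]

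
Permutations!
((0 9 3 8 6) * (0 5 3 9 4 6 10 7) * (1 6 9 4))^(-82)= (0 10 3 6)(1 7 8 5)= [10, 7, 2, 6, 4, 1, 0, 8, 5, 9, 3]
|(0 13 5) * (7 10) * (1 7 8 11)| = 15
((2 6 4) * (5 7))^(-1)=[0, 1, 4, 3, 6, 7, 2, 5]=(2 4 6)(5 7)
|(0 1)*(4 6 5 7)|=4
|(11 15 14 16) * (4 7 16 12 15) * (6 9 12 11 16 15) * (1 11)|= |(16)(1 11 4 7 15 14)(6 9 12)|= 6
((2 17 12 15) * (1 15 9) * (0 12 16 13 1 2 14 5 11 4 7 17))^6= [9, 7, 12, 3, 15, 13, 6, 14, 8, 0, 10, 1, 2, 4, 16, 17, 11, 5]= (0 9)(1 7 14 16 11)(2 12)(4 15 17 5 13)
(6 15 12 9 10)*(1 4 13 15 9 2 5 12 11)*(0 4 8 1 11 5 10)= (0 4 13 15 5 12 2 10 6 9)(1 8)= [4, 8, 10, 3, 13, 12, 9, 7, 1, 0, 6, 11, 2, 15, 14, 5]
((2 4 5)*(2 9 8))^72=(2 5 8 4 9)=[0, 1, 5, 3, 9, 8, 6, 7, 4, 2]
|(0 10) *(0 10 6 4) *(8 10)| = |(0 6 4)(8 10)| = 6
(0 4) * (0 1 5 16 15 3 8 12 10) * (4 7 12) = (0 7 12 10)(1 5 16 15 3 8 4) = [7, 5, 2, 8, 1, 16, 6, 12, 4, 9, 0, 11, 10, 13, 14, 3, 15]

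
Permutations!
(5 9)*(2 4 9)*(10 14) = (2 4 9 5)(10 14) = [0, 1, 4, 3, 9, 2, 6, 7, 8, 5, 14, 11, 12, 13, 10]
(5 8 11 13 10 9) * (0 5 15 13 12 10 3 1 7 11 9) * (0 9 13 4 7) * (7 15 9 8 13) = (0 5 13 3 1)(4 15)(7 11 12 10 8) = [5, 0, 2, 1, 15, 13, 6, 11, 7, 9, 8, 12, 10, 3, 14, 4]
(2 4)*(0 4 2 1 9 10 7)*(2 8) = (0 4 1 9 10 7)(2 8) = [4, 9, 8, 3, 1, 5, 6, 0, 2, 10, 7]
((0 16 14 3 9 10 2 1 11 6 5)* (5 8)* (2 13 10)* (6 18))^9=(0 6 1 3)(2 14 5 18)(8 11 9 16)(10 13)=[6, 3, 14, 0, 4, 18, 1, 7, 11, 16, 13, 9, 12, 10, 5, 15, 8, 17, 2]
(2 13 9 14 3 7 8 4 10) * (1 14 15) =(1 14 3 7 8 4 10 2 13 9 15) =[0, 14, 13, 7, 10, 5, 6, 8, 4, 15, 2, 11, 12, 9, 3, 1]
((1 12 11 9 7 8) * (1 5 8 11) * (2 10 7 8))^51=[0, 12, 7, 3, 4, 10, 6, 9, 2, 5, 11, 8, 1]=(1 12)(2 7 9 5 10 11 8)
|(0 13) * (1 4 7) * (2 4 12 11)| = 6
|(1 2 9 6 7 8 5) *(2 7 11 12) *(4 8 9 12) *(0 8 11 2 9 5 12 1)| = 18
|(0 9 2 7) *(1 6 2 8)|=7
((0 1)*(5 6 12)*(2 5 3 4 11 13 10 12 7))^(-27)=(0 1)(2 5 6 7)(3 13)(4 10)(11 12)=[1, 0, 5, 13, 10, 6, 7, 2, 8, 9, 4, 12, 11, 3]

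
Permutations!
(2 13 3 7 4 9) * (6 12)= [0, 1, 13, 7, 9, 5, 12, 4, 8, 2, 10, 11, 6, 3]= (2 13 3 7 4 9)(6 12)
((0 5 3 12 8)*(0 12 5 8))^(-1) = (0 12 8)(3 5) = [12, 1, 2, 5, 4, 3, 6, 7, 0, 9, 10, 11, 8]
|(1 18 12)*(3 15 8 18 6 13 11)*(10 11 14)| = |(1 6 13 14 10 11 3 15 8 18 12)| = 11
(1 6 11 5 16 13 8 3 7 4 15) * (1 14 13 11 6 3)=[0, 3, 2, 7, 15, 16, 6, 4, 1, 9, 10, 5, 12, 8, 13, 14, 11]=(1 3 7 4 15 14 13 8)(5 16 11)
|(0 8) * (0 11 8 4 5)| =6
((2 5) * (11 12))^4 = (12) = [0, 1, 2, 3, 4, 5, 6, 7, 8, 9, 10, 11, 12]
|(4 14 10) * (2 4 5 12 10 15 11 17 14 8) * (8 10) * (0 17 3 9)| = |(0 17 14 15 11 3 9)(2 4 10 5 12 8)| = 42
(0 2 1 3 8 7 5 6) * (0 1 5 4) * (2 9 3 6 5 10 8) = (0 9 3 2 10 8 7 4)(1 6) = [9, 6, 10, 2, 0, 5, 1, 4, 7, 3, 8]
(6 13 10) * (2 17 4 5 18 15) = [0, 1, 17, 3, 5, 18, 13, 7, 8, 9, 6, 11, 12, 10, 14, 2, 16, 4, 15] = (2 17 4 5 18 15)(6 13 10)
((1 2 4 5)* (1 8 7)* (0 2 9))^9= (0 2 4 5 8 7 1 9)= [2, 9, 4, 3, 5, 8, 6, 1, 7, 0]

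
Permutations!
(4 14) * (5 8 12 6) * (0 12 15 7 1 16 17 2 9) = (0 12 6 5 8 15 7 1 16 17 2 9)(4 14) = [12, 16, 9, 3, 14, 8, 5, 1, 15, 0, 10, 11, 6, 13, 4, 7, 17, 2]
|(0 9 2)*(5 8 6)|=3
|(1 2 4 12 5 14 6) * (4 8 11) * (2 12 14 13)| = 10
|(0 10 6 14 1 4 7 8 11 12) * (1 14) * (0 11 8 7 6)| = |(14)(0 10)(1 4 6)(11 12)| = 6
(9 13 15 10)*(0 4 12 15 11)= (0 4 12 15 10 9 13 11)= [4, 1, 2, 3, 12, 5, 6, 7, 8, 13, 9, 0, 15, 11, 14, 10]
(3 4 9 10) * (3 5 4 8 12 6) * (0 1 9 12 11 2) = (0 1 9 10 5 4 12 6 3 8 11 2) = [1, 9, 0, 8, 12, 4, 3, 7, 11, 10, 5, 2, 6]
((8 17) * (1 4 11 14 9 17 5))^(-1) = [0, 5, 2, 3, 1, 8, 6, 7, 17, 14, 10, 4, 12, 13, 11, 15, 16, 9] = (1 5 8 17 9 14 11 4)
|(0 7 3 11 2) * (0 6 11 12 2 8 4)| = |(0 7 3 12 2 6 11 8 4)| = 9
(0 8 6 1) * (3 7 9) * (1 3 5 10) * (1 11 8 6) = (0 6 3 7 9 5 10 11 8 1) = [6, 0, 2, 7, 4, 10, 3, 9, 1, 5, 11, 8]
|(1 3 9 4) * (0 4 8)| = 6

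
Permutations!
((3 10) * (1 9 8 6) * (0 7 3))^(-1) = (0 10 3 7)(1 6 8 9) = [10, 6, 2, 7, 4, 5, 8, 0, 9, 1, 3]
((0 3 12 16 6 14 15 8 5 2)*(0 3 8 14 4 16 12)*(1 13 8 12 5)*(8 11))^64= [3, 1, 5, 2, 16, 12, 4, 7, 8, 9, 10, 11, 0, 13, 14, 15, 6]= (0 3 2 5 12)(4 16 6)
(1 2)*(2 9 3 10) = (1 9 3 10 2) = [0, 9, 1, 10, 4, 5, 6, 7, 8, 3, 2]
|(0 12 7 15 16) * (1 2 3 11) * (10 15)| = 12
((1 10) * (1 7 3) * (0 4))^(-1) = (0 4)(1 3 7 10) = [4, 3, 2, 7, 0, 5, 6, 10, 8, 9, 1]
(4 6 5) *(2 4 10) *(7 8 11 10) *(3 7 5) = [0, 1, 4, 7, 6, 5, 3, 8, 11, 9, 2, 10] = (2 4 6 3 7 8 11 10)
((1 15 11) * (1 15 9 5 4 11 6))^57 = [0, 9, 2, 3, 11, 4, 1, 7, 8, 5, 10, 15, 12, 13, 14, 6] = (1 9 5 4 11 15 6)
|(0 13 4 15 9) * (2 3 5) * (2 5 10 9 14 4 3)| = 15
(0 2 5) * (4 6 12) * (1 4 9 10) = (0 2 5)(1 4 6 12 9 10) = [2, 4, 5, 3, 6, 0, 12, 7, 8, 10, 1, 11, 9]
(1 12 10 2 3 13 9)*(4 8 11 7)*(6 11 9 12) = (1 6 11 7 4 8 9)(2 3 13 12 10) = [0, 6, 3, 13, 8, 5, 11, 4, 9, 1, 2, 7, 10, 12]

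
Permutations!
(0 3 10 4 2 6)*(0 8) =(0 3 10 4 2 6 8) =[3, 1, 6, 10, 2, 5, 8, 7, 0, 9, 4]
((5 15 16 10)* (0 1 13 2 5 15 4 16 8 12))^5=(0 4 12 5 8 2 15 13 10 1 16)=[4, 16, 15, 3, 12, 8, 6, 7, 2, 9, 1, 11, 5, 10, 14, 13, 0]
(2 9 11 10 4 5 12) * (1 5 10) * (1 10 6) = [0, 5, 9, 3, 6, 12, 1, 7, 8, 11, 4, 10, 2] = (1 5 12 2 9 11 10 4 6)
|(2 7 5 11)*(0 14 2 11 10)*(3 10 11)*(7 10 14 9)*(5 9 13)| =|(0 13 5 11 3 14 2 10)(7 9)| =8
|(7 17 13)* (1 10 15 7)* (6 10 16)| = |(1 16 6 10 15 7 17 13)| = 8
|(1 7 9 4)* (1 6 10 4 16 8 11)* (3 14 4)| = 30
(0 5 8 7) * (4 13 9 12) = (0 5 8 7)(4 13 9 12) = [5, 1, 2, 3, 13, 8, 6, 0, 7, 12, 10, 11, 4, 9]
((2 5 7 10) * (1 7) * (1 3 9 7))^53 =(2 10 7 9 3 5) =[0, 1, 10, 5, 4, 2, 6, 9, 8, 3, 7]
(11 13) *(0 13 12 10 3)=[13, 1, 2, 0, 4, 5, 6, 7, 8, 9, 3, 12, 10, 11]=(0 13 11 12 10 3)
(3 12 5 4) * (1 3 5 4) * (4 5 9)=(1 3 12 5)(4 9)=[0, 3, 2, 12, 9, 1, 6, 7, 8, 4, 10, 11, 5]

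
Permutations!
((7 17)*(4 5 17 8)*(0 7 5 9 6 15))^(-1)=(0 15 6 9 4 8 7)(5 17)=[15, 1, 2, 3, 8, 17, 9, 0, 7, 4, 10, 11, 12, 13, 14, 6, 16, 5]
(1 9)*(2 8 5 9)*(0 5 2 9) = (0 5)(1 9)(2 8) = [5, 9, 8, 3, 4, 0, 6, 7, 2, 1]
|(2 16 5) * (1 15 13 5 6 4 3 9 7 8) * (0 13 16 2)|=9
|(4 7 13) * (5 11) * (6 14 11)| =|(4 7 13)(5 6 14 11)| =12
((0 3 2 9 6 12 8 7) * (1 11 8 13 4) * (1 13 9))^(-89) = [2, 8, 11, 1, 13, 5, 12, 3, 0, 6, 10, 7, 9, 4] = (0 2 11 7 3 1 8)(4 13)(6 12 9)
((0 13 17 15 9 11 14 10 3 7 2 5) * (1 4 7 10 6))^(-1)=[5, 6, 7, 10, 1, 2, 14, 4, 8, 15, 3, 9, 12, 0, 11, 17, 16, 13]=(0 5 2 7 4 1 6 14 11 9 15 17 13)(3 10)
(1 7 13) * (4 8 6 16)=[0, 7, 2, 3, 8, 5, 16, 13, 6, 9, 10, 11, 12, 1, 14, 15, 4]=(1 7 13)(4 8 6 16)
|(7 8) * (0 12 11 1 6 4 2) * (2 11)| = 12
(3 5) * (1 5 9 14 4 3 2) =(1 5 2)(3 9 14 4) =[0, 5, 1, 9, 3, 2, 6, 7, 8, 14, 10, 11, 12, 13, 4]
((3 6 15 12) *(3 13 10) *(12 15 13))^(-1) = (15)(3 10 13 6) = [0, 1, 2, 10, 4, 5, 3, 7, 8, 9, 13, 11, 12, 6, 14, 15]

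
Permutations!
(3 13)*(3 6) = (3 13 6) = [0, 1, 2, 13, 4, 5, 3, 7, 8, 9, 10, 11, 12, 6]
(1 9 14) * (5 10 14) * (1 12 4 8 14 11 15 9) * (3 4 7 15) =(3 4 8 14 12 7 15 9 5 10 11) =[0, 1, 2, 4, 8, 10, 6, 15, 14, 5, 11, 3, 7, 13, 12, 9]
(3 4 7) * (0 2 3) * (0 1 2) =(1 2 3 4 7) =[0, 2, 3, 4, 7, 5, 6, 1]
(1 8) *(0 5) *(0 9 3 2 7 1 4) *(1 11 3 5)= [1, 8, 7, 2, 0, 9, 6, 11, 4, 5, 10, 3]= (0 1 8 4)(2 7 11 3)(5 9)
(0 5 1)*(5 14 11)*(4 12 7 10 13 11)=(0 14 4 12 7 10 13 11 5 1)=[14, 0, 2, 3, 12, 1, 6, 10, 8, 9, 13, 5, 7, 11, 4]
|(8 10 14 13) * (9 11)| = 4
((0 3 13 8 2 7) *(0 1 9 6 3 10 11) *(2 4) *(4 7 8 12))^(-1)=(0 11 10)(1 7 8 2 4 12 13 3 6 9)=[11, 7, 4, 6, 12, 5, 9, 8, 2, 1, 0, 10, 13, 3]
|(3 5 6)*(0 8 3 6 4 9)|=6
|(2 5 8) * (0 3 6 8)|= |(0 3 6 8 2 5)|= 6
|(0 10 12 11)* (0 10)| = |(10 12 11)| = 3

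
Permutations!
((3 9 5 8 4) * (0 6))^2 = (3 5 4 9 8) = [0, 1, 2, 5, 9, 4, 6, 7, 3, 8]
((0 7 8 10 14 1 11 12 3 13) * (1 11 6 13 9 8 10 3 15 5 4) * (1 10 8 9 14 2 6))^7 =(0 15)(2 14)(3 10)(4 8)(5 7)(6 11)(12 13) =[15, 1, 14, 10, 8, 7, 11, 5, 4, 9, 3, 6, 13, 12, 2, 0]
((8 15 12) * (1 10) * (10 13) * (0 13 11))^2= (0 10 11 13 1)(8 12 15)= [10, 0, 2, 3, 4, 5, 6, 7, 12, 9, 11, 13, 15, 1, 14, 8]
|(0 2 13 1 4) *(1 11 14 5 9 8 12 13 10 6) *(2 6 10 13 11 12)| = |(0 6 1 4)(2 13 12 11 14 5 9 8)| = 8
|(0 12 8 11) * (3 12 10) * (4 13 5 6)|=|(0 10 3 12 8 11)(4 13 5 6)|=12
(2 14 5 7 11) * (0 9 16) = (0 9 16)(2 14 5 7 11) = [9, 1, 14, 3, 4, 7, 6, 11, 8, 16, 10, 2, 12, 13, 5, 15, 0]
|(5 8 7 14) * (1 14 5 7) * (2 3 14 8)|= |(1 8)(2 3 14 7 5)|= 10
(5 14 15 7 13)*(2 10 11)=(2 10 11)(5 14 15 7 13)=[0, 1, 10, 3, 4, 14, 6, 13, 8, 9, 11, 2, 12, 5, 15, 7]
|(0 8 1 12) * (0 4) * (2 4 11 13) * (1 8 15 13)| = |(0 15 13 2 4)(1 12 11)| = 15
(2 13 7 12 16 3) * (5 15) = (2 13 7 12 16 3)(5 15) = [0, 1, 13, 2, 4, 15, 6, 12, 8, 9, 10, 11, 16, 7, 14, 5, 3]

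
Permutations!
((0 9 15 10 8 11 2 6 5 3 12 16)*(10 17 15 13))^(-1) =(0 16 12 3 5 6 2 11 8 10 13 9)(15 17) =[16, 1, 11, 5, 4, 6, 2, 7, 10, 0, 13, 8, 3, 9, 14, 17, 12, 15]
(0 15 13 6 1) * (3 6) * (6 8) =[15, 0, 2, 8, 4, 5, 1, 7, 6, 9, 10, 11, 12, 3, 14, 13] =(0 15 13 3 8 6 1)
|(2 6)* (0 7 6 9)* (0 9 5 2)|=|(9)(0 7 6)(2 5)|=6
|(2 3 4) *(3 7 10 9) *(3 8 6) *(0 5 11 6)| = |(0 5 11 6 3 4 2 7 10 9 8)| = 11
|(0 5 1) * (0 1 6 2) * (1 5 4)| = 6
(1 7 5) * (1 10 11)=(1 7 5 10 11)=[0, 7, 2, 3, 4, 10, 6, 5, 8, 9, 11, 1]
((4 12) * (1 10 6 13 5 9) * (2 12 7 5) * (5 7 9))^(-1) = (1 9 4 12 2 13 6 10) = [0, 9, 13, 3, 12, 5, 10, 7, 8, 4, 1, 11, 2, 6]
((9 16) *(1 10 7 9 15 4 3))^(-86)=(1 7 16 4)(3 10 9 15)=[0, 7, 2, 10, 1, 5, 6, 16, 8, 15, 9, 11, 12, 13, 14, 3, 4]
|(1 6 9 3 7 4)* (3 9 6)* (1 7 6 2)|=4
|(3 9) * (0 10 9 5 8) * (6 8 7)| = |(0 10 9 3 5 7 6 8)| = 8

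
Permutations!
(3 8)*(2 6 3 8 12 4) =(2 6 3 12 4) =[0, 1, 6, 12, 2, 5, 3, 7, 8, 9, 10, 11, 4]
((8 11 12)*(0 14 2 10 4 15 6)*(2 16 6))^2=(0 16)(2 4)(6 14)(8 12 11)(10 15)=[16, 1, 4, 3, 2, 5, 14, 7, 12, 9, 15, 8, 11, 13, 6, 10, 0]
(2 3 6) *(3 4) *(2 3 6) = [0, 1, 4, 2, 6, 5, 3] = (2 4 6 3)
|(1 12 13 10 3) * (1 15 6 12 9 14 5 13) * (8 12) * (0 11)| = 22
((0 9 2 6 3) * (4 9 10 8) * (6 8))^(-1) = (0 3 6 10)(2 9 4 8) = [3, 1, 9, 6, 8, 5, 10, 7, 2, 4, 0]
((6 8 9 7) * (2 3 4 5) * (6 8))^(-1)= (2 5 4 3)(7 9 8)= [0, 1, 5, 2, 3, 4, 6, 9, 7, 8]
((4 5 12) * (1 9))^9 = (12)(1 9) = [0, 9, 2, 3, 4, 5, 6, 7, 8, 1, 10, 11, 12]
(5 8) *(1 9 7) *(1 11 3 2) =(1 9 7 11 3 2)(5 8) =[0, 9, 1, 2, 4, 8, 6, 11, 5, 7, 10, 3]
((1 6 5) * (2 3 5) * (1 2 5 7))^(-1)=(1 7 3 2 5 6)=[0, 7, 5, 2, 4, 6, 1, 3]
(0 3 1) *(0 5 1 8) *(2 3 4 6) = (0 4 6 2 3 8)(1 5) = [4, 5, 3, 8, 6, 1, 2, 7, 0]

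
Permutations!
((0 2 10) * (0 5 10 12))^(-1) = (0 12 2)(5 10) = [12, 1, 0, 3, 4, 10, 6, 7, 8, 9, 5, 11, 2]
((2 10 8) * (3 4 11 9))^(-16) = (11)(2 8 10) = [0, 1, 8, 3, 4, 5, 6, 7, 10, 9, 2, 11]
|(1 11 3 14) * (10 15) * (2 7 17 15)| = 20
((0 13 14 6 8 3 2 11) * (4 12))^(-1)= (0 11 2 3 8 6 14 13)(4 12)= [11, 1, 3, 8, 12, 5, 14, 7, 6, 9, 10, 2, 4, 0, 13]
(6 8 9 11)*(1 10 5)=(1 10 5)(6 8 9 11)=[0, 10, 2, 3, 4, 1, 8, 7, 9, 11, 5, 6]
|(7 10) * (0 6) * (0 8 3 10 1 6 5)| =6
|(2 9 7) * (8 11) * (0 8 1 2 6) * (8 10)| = |(0 10 8 11 1 2 9 7 6)| = 9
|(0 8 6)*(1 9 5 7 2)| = 15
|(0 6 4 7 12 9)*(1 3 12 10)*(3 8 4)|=|(0 6 3 12 9)(1 8 4 7 10)|=5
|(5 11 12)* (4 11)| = |(4 11 12 5)| = 4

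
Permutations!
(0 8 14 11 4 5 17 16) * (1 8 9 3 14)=(0 9 3 14 11 4 5 17 16)(1 8)=[9, 8, 2, 14, 5, 17, 6, 7, 1, 3, 10, 4, 12, 13, 11, 15, 0, 16]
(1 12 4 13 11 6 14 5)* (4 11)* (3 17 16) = (1 12 11 6 14 5)(3 17 16)(4 13) = [0, 12, 2, 17, 13, 1, 14, 7, 8, 9, 10, 6, 11, 4, 5, 15, 3, 16]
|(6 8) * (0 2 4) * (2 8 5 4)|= |(0 8 6 5 4)|= 5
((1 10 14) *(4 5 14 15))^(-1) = (1 14 5 4 15 10) = [0, 14, 2, 3, 15, 4, 6, 7, 8, 9, 1, 11, 12, 13, 5, 10]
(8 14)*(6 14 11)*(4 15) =(4 15)(6 14 8 11) =[0, 1, 2, 3, 15, 5, 14, 7, 11, 9, 10, 6, 12, 13, 8, 4]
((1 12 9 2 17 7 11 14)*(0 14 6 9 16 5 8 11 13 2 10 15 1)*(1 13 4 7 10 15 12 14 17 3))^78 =(0 1 2 15 6 8 16 10)(3 13 9 11 5 12 17 14) =[1, 2, 15, 13, 4, 12, 8, 7, 16, 11, 0, 5, 17, 9, 3, 6, 10, 14]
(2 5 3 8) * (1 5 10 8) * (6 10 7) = [0, 5, 7, 1, 4, 3, 10, 6, 2, 9, 8] = (1 5 3)(2 7 6 10 8)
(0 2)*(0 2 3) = (0 3) = [3, 1, 2, 0]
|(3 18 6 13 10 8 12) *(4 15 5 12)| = 10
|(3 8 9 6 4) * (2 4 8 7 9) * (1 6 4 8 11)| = 12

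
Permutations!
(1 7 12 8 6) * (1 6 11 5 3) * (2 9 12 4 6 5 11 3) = [0, 7, 9, 1, 6, 2, 5, 4, 3, 12, 10, 11, 8] = (1 7 4 6 5 2 9 12 8 3)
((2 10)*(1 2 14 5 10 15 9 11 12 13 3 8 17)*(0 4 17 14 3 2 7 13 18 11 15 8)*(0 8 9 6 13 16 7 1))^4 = (0 4 17)(2 13 6 15 9)(3 10 5 14 8)(11 12 18) = [4, 1, 13, 10, 17, 14, 15, 7, 3, 2, 5, 12, 18, 6, 8, 9, 16, 0, 11]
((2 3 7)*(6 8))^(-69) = (6 8) = [0, 1, 2, 3, 4, 5, 8, 7, 6]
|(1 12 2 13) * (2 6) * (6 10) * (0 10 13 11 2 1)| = 6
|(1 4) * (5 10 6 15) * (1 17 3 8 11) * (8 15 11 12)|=18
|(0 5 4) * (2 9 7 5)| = |(0 2 9 7 5 4)| = 6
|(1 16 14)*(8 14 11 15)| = |(1 16 11 15 8 14)| = 6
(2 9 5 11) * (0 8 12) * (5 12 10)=(0 8 10 5 11 2 9 12)=[8, 1, 9, 3, 4, 11, 6, 7, 10, 12, 5, 2, 0]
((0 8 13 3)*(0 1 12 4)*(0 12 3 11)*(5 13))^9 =(0 11 13 5 8)(1 3)(4 12) =[11, 3, 2, 1, 12, 8, 6, 7, 0, 9, 10, 13, 4, 5]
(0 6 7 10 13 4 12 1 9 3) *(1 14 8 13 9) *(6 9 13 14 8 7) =(0 9 3)(4 12 8 14 7 10 13) =[9, 1, 2, 0, 12, 5, 6, 10, 14, 3, 13, 11, 8, 4, 7]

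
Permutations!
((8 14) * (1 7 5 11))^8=(14)=[0, 1, 2, 3, 4, 5, 6, 7, 8, 9, 10, 11, 12, 13, 14]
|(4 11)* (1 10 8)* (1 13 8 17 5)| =|(1 10 17 5)(4 11)(8 13)| =4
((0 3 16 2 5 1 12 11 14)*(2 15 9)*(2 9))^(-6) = (0 2 11 16 1)(3 5 14 15 12) = [2, 0, 11, 5, 4, 14, 6, 7, 8, 9, 10, 16, 3, 13, 15, 12, 1]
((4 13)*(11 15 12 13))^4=[0, 1, 2, 3, 13, 5, 6, 7, 8, 9, 10, 4, 15, 12, 14, 11]=(4 13 12 15 11)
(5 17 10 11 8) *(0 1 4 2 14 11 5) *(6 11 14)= (0 1 4 2 6 11 8)(5 17 10)= [1, 4, 6, 3, 2, 17, 11, 7, 0, 9, 5, 8, 12, 13, 14, 15, 16, 10]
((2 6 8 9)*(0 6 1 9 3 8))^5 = (0 6)(1 2 9)(3 8) = [6, 2, 9, 8, 4, 5, 0, 7, 3, 1]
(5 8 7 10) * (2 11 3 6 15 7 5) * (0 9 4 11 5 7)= (0 9 4 11 3 6 15)(2 5 8 7 10)= [9, 1, 5, 6, 11, 8, 15, 10, 7, 4, 2, 3, 12, 13, 14, 0]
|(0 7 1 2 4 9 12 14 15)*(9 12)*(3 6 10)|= 24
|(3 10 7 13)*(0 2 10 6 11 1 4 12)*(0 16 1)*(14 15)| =8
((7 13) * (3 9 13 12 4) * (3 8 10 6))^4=(3 12 6 7 10 13 8 9 4)=[0, 1, 2, 12, 3, 5, 7, 10, 9, 4, 13, 11, 6, 8]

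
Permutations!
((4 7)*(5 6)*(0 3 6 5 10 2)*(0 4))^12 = (0 4 10 3 7 2 6) = [4, 1, 6, 7, 10, 5, 0, 2, 8, 9, 3]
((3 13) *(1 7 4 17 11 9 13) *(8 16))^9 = (1 7 4 17 11 9 13 3)(8 16) = [0, 7, 2, 1, 17, 5, 6, 4, 16, 13, 10, 9, 12, 3, 14, 15, 8, 11]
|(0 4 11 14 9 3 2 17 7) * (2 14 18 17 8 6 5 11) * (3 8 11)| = 42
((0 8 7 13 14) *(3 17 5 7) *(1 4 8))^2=(0 4 3 5 13)(1 8 17 7 14)=[4, 8, 2, 5, 3, 13, 6, 14, 17, 9, 10, 11, 12, 0, 1, 15, 16, 7]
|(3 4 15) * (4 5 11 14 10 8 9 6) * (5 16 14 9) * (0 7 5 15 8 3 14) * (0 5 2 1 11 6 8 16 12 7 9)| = |(0 9 8 15 14 10 3 12 7 2 1 11)(4 16 5 6)| = 12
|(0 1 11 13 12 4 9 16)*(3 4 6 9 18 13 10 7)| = |(0 1 11 10 7 3 4 18 13 12 6 9 16)| = 13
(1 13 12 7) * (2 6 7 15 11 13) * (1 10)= (1 2 6 7 10)(11 13 12 15)= [0, 2, 6, 3, 4, 5, 7, 10, 8, 9, 1, 13, 15, 12, 14, 11]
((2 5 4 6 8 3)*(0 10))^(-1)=[10, 1, 3, 8, 5, 2, 4, 7, 6, 9, 0]=(0 10)(2 3 8 6 4 5)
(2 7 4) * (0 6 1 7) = (0 6 1 7 4 2) = [6, 7, 0, 3, 2, 5, 1, 4]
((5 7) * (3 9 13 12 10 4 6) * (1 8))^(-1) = (1 8)(3 6 4 10 12 13 9)(5 7) = [0, 8, 2, 6, 10, 7, 4, 5, 1, 3, 12, 11, 13, 9]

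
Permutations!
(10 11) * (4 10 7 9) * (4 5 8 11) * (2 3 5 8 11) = (2 3 5 11 7 9 8)(4 10) = [0, 1, 3, 5, 10, 11, 6, 9, 2, 8, 4, 7]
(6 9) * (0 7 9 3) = [7, 1, 2, 0, 4, 5, 3, 9, 8, 6] = (0 7 9 6 3)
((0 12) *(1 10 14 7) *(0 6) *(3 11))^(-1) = [6, 7, 2, 11, 4, 5, 12, 14, 8, 9, 1, 3, 0, 13, 10] = (0 6 12)(1 7 14 10)(3 11)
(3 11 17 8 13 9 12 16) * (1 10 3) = [0, 10, 2, 11, 4, 5, 6, 7, 13, 12, 3, 17, 16, 9, 14, 15, 1, 8] = (1 10 3 11 17 8 13 9 12 16)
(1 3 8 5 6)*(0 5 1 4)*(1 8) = [5, 3, 2, 1, 0, 6, 4, 7, 8] = (8)(0 5 6 4)(1 3)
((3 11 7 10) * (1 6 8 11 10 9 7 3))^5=(1 10 3 11 8 6)(7 9)=[0, 10, 2, 11, 4, 5, 1, 9, 6, 7, 3, 8]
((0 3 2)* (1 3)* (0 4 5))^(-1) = [5, 0, 3, 1, 2, 4] = (0 5 4 2 3 1)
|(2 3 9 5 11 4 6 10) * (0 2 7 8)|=11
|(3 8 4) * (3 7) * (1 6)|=|(1 6)(3 8 4 7)|=4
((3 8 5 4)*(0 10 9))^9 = [0, 1, 2, 8, 3, 4, 6, 7, 5, 9, 10] = (10)(3 8 5 4)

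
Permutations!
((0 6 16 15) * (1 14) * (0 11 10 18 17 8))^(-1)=(0 8 17 18 10 11 15 16 6)(1 14)=[8, 14, 2, 3, 4, 5, 0, 7, 17, 9, 11, 15, 12, 13, 1, 16, 6, 18, 10]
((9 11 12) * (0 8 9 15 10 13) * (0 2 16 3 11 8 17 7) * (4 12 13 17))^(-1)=(0 7 17 10 15 12 4)(2 13 11 3 16)(8 9)=[7, 1, 13, 16, 0, 5, 6, 17, 9, 8, 15, 3, 4, 11, 14, 12, 2, 10]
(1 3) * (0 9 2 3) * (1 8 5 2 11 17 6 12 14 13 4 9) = (0 1)(2 3 8 5)(4 9 11 17 6 12 14 13) = [1, 0, 3, 8, 9, 2, 12, 7, 5, 11, 10, 17, 14, 4, 13, 15, 16, 6]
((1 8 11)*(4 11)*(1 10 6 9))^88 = [0, 10, 2, 3, 9, 5, 4, 7, 6, 11, 8, 1] = (1 10 8 6 4 9 11)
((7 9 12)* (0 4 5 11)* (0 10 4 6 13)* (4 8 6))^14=(0 6 10 5)(4 13 8 11)(7 12 9)=[6, 1, 2, 3, 13, 0, 10, 12, 11, 7, 5, 4, 9, 8]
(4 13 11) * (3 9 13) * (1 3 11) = [0, 3, 2, 9, 11, 5, 6, 7, 8, 13, 10, 4, 12, 1] = (1 3 9 13)(4 11)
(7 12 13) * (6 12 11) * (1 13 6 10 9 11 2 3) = (1 13 7 2 3)(6 12)(9 11 10) = [0, 13, 3, 1, 4, 5, 12, 2, 8, 11, 9, 10, 6, 7]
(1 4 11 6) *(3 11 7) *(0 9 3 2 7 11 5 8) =(0 9 3 5 8)(1 4 11 6)(2 7) =[9, 4, 7, 5, 11, 8, 1, 2, 0, 3, 10, 6]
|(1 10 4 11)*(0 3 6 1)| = 7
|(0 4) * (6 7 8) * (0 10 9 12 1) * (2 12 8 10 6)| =10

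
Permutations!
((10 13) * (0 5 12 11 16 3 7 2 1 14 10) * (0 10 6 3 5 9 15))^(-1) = (0 15 9)(1 2 7 3 6 14)(5 16 11 12)(10 13) = [15, 2, 7, 6, 4, 16, 14, 3, 8, 0, 13, 12, 5, 10, 1, 9, 11]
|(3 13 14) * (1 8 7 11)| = |(1 8 7 11)(3 13 14)| = 12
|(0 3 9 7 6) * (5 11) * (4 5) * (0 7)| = 6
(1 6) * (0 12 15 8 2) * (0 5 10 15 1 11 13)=[12, 6, 5, 3, 4, 10, 11, 7, 2, 9, 15, 13, 1, 0, 14, 8]=(0 12 1 6 11 13)(2 5 10 15 8)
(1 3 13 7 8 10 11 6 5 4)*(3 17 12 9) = [0, 17, 2, 13, 1, 4, 5, 8, 10, 3, 11, 6, 9, 7, 14, 15, 16, 12] = (1 17 12 9 3 13 7 8 10 11 6 5 4)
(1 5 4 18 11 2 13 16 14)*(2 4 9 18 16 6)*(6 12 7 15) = (1 5 9 18 11 4 16 14)(2 13 12 7 15 6) = [0, 5, 13, 3, 16, 9, 2, 15, 8, 18, 10, 4, 7, 12, 1, 6, 14, 17, 11]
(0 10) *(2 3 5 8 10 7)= (0 7 2 3 5 8 10)= [7, 1, 3, 5, 4, 8, 6, 2, 10, 9, 0]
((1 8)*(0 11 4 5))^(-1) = (0 5 4 11)(1 8) = [5, 8, 2, 3, 11, 4, 6, 7, 1, 9, 10, 0]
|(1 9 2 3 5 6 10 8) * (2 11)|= 9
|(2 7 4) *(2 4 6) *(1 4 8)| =|(1 4 8)(2 7 6)| =3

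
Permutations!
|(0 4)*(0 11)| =3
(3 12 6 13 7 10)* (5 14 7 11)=(3 12 6 13 11 5 14 7 10)=[0, 1, 2, 12, 4, 14, 13, 10, 8, 9, 3, 5, 6, 11, 7]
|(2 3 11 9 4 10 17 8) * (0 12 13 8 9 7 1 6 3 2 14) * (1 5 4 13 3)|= |(0 12 3 11 7 5 4 10 17 9 13 8 14)(1 6)|= 26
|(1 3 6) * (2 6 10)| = |(1 3 10 2 6)| = 5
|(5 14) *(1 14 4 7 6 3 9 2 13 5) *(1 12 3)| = 11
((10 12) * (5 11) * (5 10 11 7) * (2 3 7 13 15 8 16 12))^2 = (2 7 13 8 12 10 3 5 15 16 11) = [0, 1, 7, 5, 4, 15, 6, 13, 12, 9, 3, 2, 10, 8, 14, 16, 11]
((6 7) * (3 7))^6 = (7) = [0, 1, 2, 3, 4, 5, 6, 7]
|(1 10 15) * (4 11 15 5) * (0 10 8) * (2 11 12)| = |(0 10 5 4 12 2 11 15 1 8)| = 10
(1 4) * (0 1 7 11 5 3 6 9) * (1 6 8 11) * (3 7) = (0 6 9)(1 4 3 8 11 5 7) = [6, 4, 2, 8, 3, 7, 9, 1, 11, 0, 10, 5]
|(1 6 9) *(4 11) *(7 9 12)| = 10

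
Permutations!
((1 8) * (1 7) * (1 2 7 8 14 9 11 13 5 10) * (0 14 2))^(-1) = (0 7 2 1 10 5 13 11 9 14) = [7, 10, 1, 3, 4, 13, 6, 2, 8, 14, 5, 9, 12, 11, 0]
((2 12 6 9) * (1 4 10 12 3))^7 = (1 3 2 9 6 12 10 4) = [0, 3, 9, 2, 1, 5, 12, 7, 8, 6, 4, 11, 10]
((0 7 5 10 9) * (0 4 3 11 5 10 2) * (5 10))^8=(3 9 11 4 10)=[0, 1, 2, 9, 10, 5, 6, 7, 8, 11, 3, 4]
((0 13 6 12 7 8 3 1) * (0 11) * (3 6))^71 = (0 13 3 1 11)(6 8 7 12) = [13, 11, 2, 1, 4, 5, 8, 12, 7, 9, 10, 0, 6, 3]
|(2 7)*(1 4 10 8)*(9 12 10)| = |(1 4 9 12 10 8)(2 7)| = 6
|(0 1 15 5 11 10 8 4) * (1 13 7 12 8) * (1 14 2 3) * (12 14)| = |(0 13 7 14 2 3 1 15 5 11 10 12 8 4)| = 14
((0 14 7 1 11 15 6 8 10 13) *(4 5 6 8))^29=[7, 15, 2, 3, 6, 4, 5, 11, 13, 9, 0, 8, 12, 14, 1, 10]=(0 7 11 8 13 14 1 15 10)(4 6 5)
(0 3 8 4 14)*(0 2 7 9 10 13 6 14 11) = (0 3 8 4 11)(2 7 9 10 13 6 14) = [3, 1, 7, 8, 11, 5, 14, 9, 4, 10, 13, 0, 12, 6, 2]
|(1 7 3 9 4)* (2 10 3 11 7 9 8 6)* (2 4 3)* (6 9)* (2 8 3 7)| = 6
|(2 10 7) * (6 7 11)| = 5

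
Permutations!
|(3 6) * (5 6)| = 3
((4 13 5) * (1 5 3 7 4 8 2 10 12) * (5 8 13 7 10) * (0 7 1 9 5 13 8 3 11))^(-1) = (0 11 13 2 8 5 9 12 10 3 1 4 7) = [11, 4, 8, 1, 7, 9, 6, 0, 5, 12, 3, 13, 10, 2]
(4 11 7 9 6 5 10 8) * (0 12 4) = (0 12 4 11 7 9 6 5 10 8) = [12, 1, 2, 3, 11, 10, 5, 9, 0, 6, 8, 7, 4]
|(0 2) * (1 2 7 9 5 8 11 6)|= |(0 7 9 5 8 11 6 1 2)|= 9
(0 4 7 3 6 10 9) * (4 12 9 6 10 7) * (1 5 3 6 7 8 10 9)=(0 12 1 5 3 9)(6 8 10 7)=[12, 5, 2, 9, 4, 3, 8, 6, 10, 0, 7, 11, 1]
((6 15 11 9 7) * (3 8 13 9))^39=(3 11 15 6 7 9 13 8)=[0, 1, 2, 11, 4, 5, 7, 9, 3, 13, 10, 15, 12, 8, 14, 6]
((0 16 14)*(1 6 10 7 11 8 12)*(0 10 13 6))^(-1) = [1, 12, 2, 3, 4, 5, 13, 10, 11, 9, 14, 7, 8, 6, 16, 15, 0] = (0 1 12 8 11 7 10 14 16)(6 13)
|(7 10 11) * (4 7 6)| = 5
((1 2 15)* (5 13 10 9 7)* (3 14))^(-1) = (1 15 2)(3 14)(5 7 9 10 13) = [0, 15, 1, 14, 4, 7, 6, 9, 8, 10, 13, 11, 12, 5, 3, 2]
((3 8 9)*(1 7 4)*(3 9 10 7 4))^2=(3 10)(7 8)=[0, 1, 2, 10, 4, 5, 6, 8, 7, 9, 3]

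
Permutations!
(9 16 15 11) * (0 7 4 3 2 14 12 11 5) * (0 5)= [7, 1, 14, 2, 3, 5, 6, 4, 8, 16, 10, 9, 11, 13, 12, 0, 15]= (0 7 4 3 2 14 12 11 9 16 15)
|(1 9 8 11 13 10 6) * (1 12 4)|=9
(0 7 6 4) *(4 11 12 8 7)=(0 4)(6 11 12 8 7)=[4, 1, 2, 3, 0, 5, 11, 6, 7, 9, 10, 12, 8]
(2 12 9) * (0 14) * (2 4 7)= (0 14)(2 12 9 4 7)= [14, 1, 12, 3, 7, 5, 6, 2, 8, 4, 10, 11, 9, 13, 0]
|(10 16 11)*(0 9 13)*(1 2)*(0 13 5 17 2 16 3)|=10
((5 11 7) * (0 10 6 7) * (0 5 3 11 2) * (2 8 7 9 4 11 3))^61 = (0 10 6 9 4 11 5 8 7 2) = [10, 1, 0, 3, 11, 8, 9, 2, 7, 4, 6, 5]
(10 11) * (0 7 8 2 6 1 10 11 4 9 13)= (0 7 8 2 6 1 10 4 9 13)= [7, 10, 6, 3, 9, 5, 1, 8, 2, 13, 4, 11, 12, 0]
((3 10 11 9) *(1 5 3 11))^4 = (11) = [0, 1, 2, 3, 4, 5, 6, 7, 8, 9, 10, 11]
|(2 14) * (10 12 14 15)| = |(2 15 10 12 14)| = 5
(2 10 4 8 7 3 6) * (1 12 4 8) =(1 12 4)(2 10 8 7 3 6) =[0, 12, 10, 6, 1, 5, 2, 3, 7, 9, 8, 11, 4]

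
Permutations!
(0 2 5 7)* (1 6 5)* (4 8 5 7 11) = (0 2 1 6 7)(4 8 5 11) = [2, 6, 1, 3, 8, 11, 7, 0, 5, 9, 10, 4]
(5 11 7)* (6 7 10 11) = (5 6 7)(10 11) = [0, 1, 2, 3, 4, 6, 7, 5, 8, 9, 11, 10]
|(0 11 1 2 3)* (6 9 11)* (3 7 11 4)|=|(0 6 9 4 3)(1 2 7 11)|=20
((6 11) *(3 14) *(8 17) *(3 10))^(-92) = (17)(3 14 10) = [0, 1, 2, 14, 4, 5, 6, 7, 8, 9, 3, 11, 12, 13, 10, 15, 16, 17]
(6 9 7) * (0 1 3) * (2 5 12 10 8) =(0 1 3)(2 5 12 10 8)(6 9 7) =[1, 3, 5, 0, 4, 12, 9, 6, 2, 7, 8, 11, 10]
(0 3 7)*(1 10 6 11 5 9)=[3, 10, 2, 7, 4, 9, 11, 0, 8, 1, 6, 5]=(0 3 7)(1 10 6 11 5 9)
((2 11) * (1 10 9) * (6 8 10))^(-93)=(1 8 9 6 10)(2 11)=[0, 8, 11, 3, 4, 5, 10, 7, 9, 6, 1, 2]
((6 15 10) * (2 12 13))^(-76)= (2 13 12)(6 10 15)= [0, 1, 13, 3, 4, 5, 10, 7, 8, 9, 15, 11, 2, 12, 14, 6]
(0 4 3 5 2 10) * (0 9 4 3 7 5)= (0 3)(2 10 9 4 7 5)= [3, 1, 10, 0, 7, 2, 6, 5, 8, 4, 9]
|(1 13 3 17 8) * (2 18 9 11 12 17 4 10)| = |(1 13 3 4 10 2 18 9 11 12 17 8)| = 12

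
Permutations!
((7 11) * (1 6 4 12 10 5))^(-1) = (1 5 10 12 4 6)(7 11) = [0, 5, 2, 3, 6, 10, 1, 11, 8, 9, 12, 7, 4]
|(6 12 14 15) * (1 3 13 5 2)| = 20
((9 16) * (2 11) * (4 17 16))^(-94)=(4 16)(9 17)=[0, 1, 2, 3, 16, 5, 6, 7, 8, 17, 10, 11, 12, 13, 14, 15, 4, 9]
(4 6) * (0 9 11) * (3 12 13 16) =(0 9 11)(3 12 13 16)(4 6) =[9, 1, 2, 12, 6, 5, 4, 7, 8, 11, 10, 0, 13, 16, 14, 15, 3]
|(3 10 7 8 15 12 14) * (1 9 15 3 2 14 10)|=8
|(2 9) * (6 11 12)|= |(2 9)(6 11 12)|= 6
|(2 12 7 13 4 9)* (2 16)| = 7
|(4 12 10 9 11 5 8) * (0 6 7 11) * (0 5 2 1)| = 6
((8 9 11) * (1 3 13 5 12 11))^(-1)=[0, 9, 2, 1, 4, 13, 6, 7, 11, 8, 10, 12, 5, 3]=(1 9 8 11 12 5 13 3)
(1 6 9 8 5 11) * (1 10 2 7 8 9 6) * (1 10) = [0, 10, 7, 3, 4, 11, 6, 8, 5, 9, 2, 1] = (1 10 2 7 8 5 11)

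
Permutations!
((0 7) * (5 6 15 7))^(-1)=(0 7 15 6 5)=[7, 1, 2, 3, 4, 0, 5, 15, 8, 9, 10, 11, 12, 13, 14, 6]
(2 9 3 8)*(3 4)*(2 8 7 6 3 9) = [0, 1, 2, 7, 9, 5, 3, 6, 8, 4] = (3 7 6)(4 9)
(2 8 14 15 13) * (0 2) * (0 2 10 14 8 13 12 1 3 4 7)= (0 10 14 15 12 1 3 4 7)(2 13)= [10, 3, 13, 4, 7, 5, 6, 0, 8, 9, 14, 11, 1, 2, 15, 12]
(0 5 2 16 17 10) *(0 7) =[5, 1, 16, 3, 4, 2, 6, 0, 8, 9, 7, 11, 12, 13, 14, 15, 17, 10] =(0 5 2 16 17 10 7)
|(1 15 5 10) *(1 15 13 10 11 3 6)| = 8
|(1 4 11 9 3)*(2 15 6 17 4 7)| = 10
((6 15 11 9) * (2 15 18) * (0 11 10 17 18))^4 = [0, 1, 18, 3, 4, 5, 6, 7, 8, 9, 15, 11, 12, 13, 14, 2, 16, 10, 17] = (2 18 17 10 15)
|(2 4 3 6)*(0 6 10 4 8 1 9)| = |(0 6 2 8 1 9)(3 10 4)| = 6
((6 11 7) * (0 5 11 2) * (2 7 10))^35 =(11)(6 7) =[0, 1, 2, 3, 4, 5, 7, 6, 8, 9, 10, 11]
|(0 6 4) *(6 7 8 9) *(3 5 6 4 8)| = |(0 7 3 5 6 8 9 4)| = 8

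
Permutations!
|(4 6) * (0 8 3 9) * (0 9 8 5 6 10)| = |(0 5 6 4 10)(3 8)| = 10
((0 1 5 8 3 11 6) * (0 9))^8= (11)= [0, 1, 2, 3, 4, 5, 6, 7, 8, 9, 10, 11]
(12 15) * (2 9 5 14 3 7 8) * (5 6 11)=(2 9 6 11 5 14 3 7 8)(12 15)=[0, 1, 9, 7, 4, 14, 11, 8, 2, 6, 10, 5, 15, 13, 3, 12]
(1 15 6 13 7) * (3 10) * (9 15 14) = [0, 14, 2, 10, 4, 5, 13, 1, 8, 15, 3, 11, 12, 7, 9, 6] = (1 14 9 15 6 13 7)(3 10)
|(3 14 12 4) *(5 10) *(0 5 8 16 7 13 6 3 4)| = |(0 5 10 8 16 7 13 6 3 14 12)| = 11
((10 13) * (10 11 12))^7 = (10 12 11 13) = [0, 1, 2, 3, 4, 5, 6, 7, 8, 9, 12, 13, 11, 10]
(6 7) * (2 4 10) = (2 4 10)(6 7) = [0, 1, 4, 3, 10, 5, 7, 6, 8, 9, 2]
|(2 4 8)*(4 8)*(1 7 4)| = |(1 7 4)(2 8)| = 6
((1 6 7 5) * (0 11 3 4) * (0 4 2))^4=(11)=[0, 1, 2, 3, 4, 5, 6, 7, 8, 9, 10, 11]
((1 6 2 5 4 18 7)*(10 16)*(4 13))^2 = (1 2 13 18)(4 7 6 5) = [0, 2, 13, 3, 7, 4, 5, 6, 8, 9, 10, 11, 12, 18, 14, 15, 16, 17, 1]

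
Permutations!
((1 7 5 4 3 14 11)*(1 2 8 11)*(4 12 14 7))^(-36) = [0, 14, 2, 4, 1, 7, 6, 3, 8, 9, 10, 11, 5, 13, 12] = (1 14 12 5 7 3 4)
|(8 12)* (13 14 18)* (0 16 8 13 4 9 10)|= |(0 16 8 12 13 14 18 4 9 10)|= 10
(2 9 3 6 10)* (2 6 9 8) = (2 8)(3 9)(6 10) = [0, 1, 8, 9, 4, 5, 10, 7, 2, 3, 6]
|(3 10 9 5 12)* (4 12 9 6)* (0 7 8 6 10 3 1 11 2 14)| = |(0 7 8 6 4 12 1 11 2 14)(5 9)| = 10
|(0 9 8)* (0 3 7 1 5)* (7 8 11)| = 6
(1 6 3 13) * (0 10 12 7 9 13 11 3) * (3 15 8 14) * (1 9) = (0 10 12 7 1 6)(3 11 15 8 14)(9 13) = [10, 6, 2, 11, 4, 5, 0, 1, 14, 13, 12, 15, 7, 9, 3, 8]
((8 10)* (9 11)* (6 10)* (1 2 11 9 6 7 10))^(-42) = (1 11)(2 6) = [0, 11, 6, 3, 4, 5, 2, 7, 8, 9, 10, 1]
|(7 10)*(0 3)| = 2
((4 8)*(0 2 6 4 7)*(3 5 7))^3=(0 4 5 2 8 7 6 3)=[4, 1, 8, 0, 5, 2, 3, 6, 7]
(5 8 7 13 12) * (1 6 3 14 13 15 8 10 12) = [0, 6, 2, 14, 4, 10, 3, 15, 7, 9, 12, 11, 5, 1, 13, 8] = (1 6 3 14 13)(5 10 12)(7 15 8)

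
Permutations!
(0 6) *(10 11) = (0 6)(10 11) = [6, 1, 2, 3, 4, 5, 0, 7, 8, 9, 11, 10]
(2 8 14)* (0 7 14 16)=[7, 1, 8, 3, 4, 5, 6, 14, 16, 9, 10, 11, 12, 13, 2, 15, 0]=(0 7 14 2 8 16)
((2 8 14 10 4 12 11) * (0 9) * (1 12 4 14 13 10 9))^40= (14)= [0, 1, 2, 3, 4, 5, 6, 7, 8, 9, 10, 11, 12, 13, 14]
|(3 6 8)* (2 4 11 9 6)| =7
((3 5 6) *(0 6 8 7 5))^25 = (0 6 3)(5 8 7) = [6, 1, 2, 0, 4, 8, 3, 5, 7]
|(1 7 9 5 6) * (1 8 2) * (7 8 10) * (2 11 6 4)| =10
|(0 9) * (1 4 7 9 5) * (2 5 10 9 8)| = 6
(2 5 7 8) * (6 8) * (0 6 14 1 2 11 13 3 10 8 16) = (0 6 16)(1 2 5 7 14)(3 10 8 11 13) = [6, 2, 5, 10, 4, 7, 16, 14, 11, 9, 8, 13, 12, 3, 1, 15, 0]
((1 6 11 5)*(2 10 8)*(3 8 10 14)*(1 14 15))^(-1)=[0, 15, 8, 14, 4, 11, 1, 7, 3, 9, 10, 6, 12, 13, 5, 2]=(1 15 2 8 3 14 5 11 6)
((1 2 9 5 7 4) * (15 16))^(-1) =(1 4 7 5 9 2)(15 16) =[0, 4, 1, 3, 7, 9, 6, 5, 8, 2, 10, 11, 12, 13, 14, 16, 15]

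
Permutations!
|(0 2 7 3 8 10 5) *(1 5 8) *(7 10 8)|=7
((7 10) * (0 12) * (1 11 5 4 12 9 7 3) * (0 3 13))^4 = (0 13 10 7 9)(1 12 5)(3 4 11) = [13, 12, 2, 4, 11, 1, 6, 9, 8, 0, 7, 3, 5, 10]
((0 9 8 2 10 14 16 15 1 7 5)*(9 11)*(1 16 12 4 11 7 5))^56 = (16) = [0, 1, 2, 3, 4, 5, 6, 7, 8, 9, 10, 11, 12, 13, 14, 15, 16]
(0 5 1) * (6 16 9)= (0 5 1)(6 16 9)= [5, 0, 2, 3, 4, 1, 16, 7, 8, 6, 10, 11, 12, 13, 14, 15, 9]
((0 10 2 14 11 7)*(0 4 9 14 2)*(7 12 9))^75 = (0 10)(4 7)(9 12 11 14) = [10, 1, 2, 3, 7, 5, 6, 4, 8, 12, 0, 14, 11, 13, 9]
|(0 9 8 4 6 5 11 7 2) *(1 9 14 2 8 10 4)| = |(0 14 2)(1 9 10 4 6 5 11 7 8)| = 9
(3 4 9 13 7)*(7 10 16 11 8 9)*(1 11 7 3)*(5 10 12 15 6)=(1 11 8 9 13 12 15 6 5 10 16 7)(3 4)=[0, 11, 2, 4, 3, 10, 5, 1, 9, 13, 16, 8, 15, 12, 14, 6, 7]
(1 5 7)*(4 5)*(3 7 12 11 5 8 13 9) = (1 4 8 13 9 3 7)(5 12 11) = [0, 4, 2, 7, 8, 12, 6, 1, 13, 3, 10, 5, 11, 9]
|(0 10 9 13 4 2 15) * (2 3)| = |(0 10 9 13 4 3 2 15)| = 8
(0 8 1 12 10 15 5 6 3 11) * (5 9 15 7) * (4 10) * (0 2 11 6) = (0 8 1 12 4 10 7 5)(2 11)(3 6)(9 15) = [8, 12, 11, 6, 10, 0, 3, 5, 1, 15, 7, 2, 4, 13, 14, 9]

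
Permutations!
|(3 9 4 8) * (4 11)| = |(3 9 11 4 8)| = 5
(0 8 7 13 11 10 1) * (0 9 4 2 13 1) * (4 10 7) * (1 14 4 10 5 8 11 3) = [11, 9, 13, 1, 2, 8, 6, 14, 10, 5, 0, 7, 12, 3, 4] = (0 11 7 14 4 2 13 3 1 9 5 8 10)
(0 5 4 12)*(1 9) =(0 5 4 12)(1 9) =[5, 9, 2, 3, 12, 4, 6, 7, 8, 1, 10, 11, 0]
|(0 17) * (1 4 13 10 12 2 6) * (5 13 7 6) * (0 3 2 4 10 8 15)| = |(0 17 3 2 5 13 8 15)(1 10 12 4 7 6)| = 24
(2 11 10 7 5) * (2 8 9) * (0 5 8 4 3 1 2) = (0 5 4 3 1 2 11 10 7 8 9) = [5, 2, 11, 1, 3, 4, 6, 8, 9, 0, 7, 10]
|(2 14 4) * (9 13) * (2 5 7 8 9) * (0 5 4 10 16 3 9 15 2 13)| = |(0 5 7 8 15 2 14 10 16 3 9)| = 11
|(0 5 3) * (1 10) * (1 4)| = |(0 5 3)(1 10 4)| = 3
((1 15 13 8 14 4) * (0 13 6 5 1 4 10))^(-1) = (0 10 14 8 13)(1 5 6 15) = [10, 5, 2, 3, 4, 6, 15, 7, 13, 9, 14, 11, 12, 0, 8, 1]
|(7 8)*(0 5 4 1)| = |(0 5 4 1)(7 8)| = 4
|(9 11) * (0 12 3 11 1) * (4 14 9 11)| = 7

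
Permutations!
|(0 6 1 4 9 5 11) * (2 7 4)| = 9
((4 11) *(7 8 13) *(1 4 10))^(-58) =(1 11)(4 10)(7 13 8) =[0, 11, 2, 3, 10, 5, 6, 13, 7, 9, 4, 1, 12, 8]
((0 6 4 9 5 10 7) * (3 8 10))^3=[9, 1, 2, 7, 3, 10, 5, 4, 0, 8, 6]=(0 9 8)(3 7 4)(5 10 6)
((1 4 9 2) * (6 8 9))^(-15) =(1 8)(2 6)(4 9) =[0, 8, 6, 3, 9, 5, 2, 7, 1, 4]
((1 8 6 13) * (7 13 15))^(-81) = (1 15)(6 13)(7 8) = [0, 15, 2, 3, 4, 5, 13, 8, 7, 9, 10, 11, 12, 6, 14, 1]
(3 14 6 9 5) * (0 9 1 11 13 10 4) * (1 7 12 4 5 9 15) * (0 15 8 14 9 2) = (0 8 14 6 7 12 4 15 1 11 13 10 5 3 9 2) = [8, 11, 0, 9, 15, 3, 7, 12, 14, 2, 5, 13, 4, 10, 6, 1]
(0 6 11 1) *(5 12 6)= (0 5 12 6 11 1)= [5, 0, 2, 3, 4, 12, 11, 7, 8, 9, 10, 1, 6]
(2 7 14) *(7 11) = (2 11 7 14) = [0, 1, 11, 3, 4, 5, 6, 14, 8, 9, 10, 7, 12, 13, 2]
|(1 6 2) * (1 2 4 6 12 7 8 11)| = |(1 12 7 8 11)(4 6)| = 10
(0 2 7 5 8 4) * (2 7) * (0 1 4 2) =(0 7 5 8 2)(1 4) =[7, 4, 0, 3, 1, 8, 6, 5, 2]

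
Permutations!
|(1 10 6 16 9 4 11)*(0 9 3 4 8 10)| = 10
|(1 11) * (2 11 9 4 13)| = 6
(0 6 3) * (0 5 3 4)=(0 6 4)(3 5)=[6, 1, 2, 5, 0, 3, 4]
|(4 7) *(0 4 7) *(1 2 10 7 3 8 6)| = 14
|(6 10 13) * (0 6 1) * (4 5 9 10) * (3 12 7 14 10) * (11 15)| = 12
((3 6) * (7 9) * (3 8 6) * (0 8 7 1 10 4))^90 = (0 6 9 10)(1 4 8 7) = [6, 4, 2, 3, 8, 5, 9, 1, 7, 10, 0]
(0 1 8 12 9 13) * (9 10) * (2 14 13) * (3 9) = [1, 8, 14, 9, 4, 5, 6, 7, 12, 2, 3, 11, 10, 0, 13] = (0 1 8 12 10 3 9 2 14 13)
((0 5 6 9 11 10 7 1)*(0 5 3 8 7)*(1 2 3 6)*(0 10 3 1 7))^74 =(0 9 3)(1 7)(2 5)(6 11 8) =[9, 7, 5, 0, 4, 2, 11, 1, 6, 3, 10, 8]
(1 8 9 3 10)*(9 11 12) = [0, 8, 2, 10, 4, 5, 6, 7, 11, 3, 1, 12, 9] = (1 8 11 12 9 3 10)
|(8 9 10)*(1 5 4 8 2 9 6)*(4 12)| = |(1 5 12 4 8 6)(2 9 10)| = 6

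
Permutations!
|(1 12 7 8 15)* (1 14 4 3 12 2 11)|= 21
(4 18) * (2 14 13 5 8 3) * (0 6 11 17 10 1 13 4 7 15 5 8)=(0 6 11 17 10 1 13 8 3 2 14 4 18 7 15 5)=[6, 13, 14, 2, 18, 0, 11, 15, 3, 9, 1, 17, 12, 8, 4, 5, 16, 10, 7]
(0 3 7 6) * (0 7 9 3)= (3 9)(6 7)= [0, 1, 2, 9, 4, 5, 7, 6, 8, 3]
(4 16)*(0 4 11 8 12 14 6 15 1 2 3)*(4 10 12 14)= (0 10 12 4 16 11 8 14 6 15 1 2 3)= [10, 2, 3, 0, 16, 5, 15, 7, 14, 9, 12, 8, 4, 13, 6, 1, 11]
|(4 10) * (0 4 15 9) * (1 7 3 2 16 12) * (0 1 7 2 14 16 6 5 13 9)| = |(0 4 10 15)(1 2 6 5 13 9)(3 14 16 12 7)| = 60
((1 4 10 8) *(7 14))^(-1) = (1 8 10 4)(7 14) = [0, 8, 2, 3, 1, 5, 6, 14, 10, 9, 4, 11, 12, 13, 7]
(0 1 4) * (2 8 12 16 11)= [1, 4, 8, 3, 0, 5, 6, 7, 12, 9, 10, 2, 16, 13, 14, 15, 11]= (0 1 4)(2 8 12 16 11)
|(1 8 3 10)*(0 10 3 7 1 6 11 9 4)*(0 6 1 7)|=4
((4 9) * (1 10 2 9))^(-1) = (1 4 9 2 10) = [0, 4, 10, 3, 9, 5, 6, 7, 8, 2, 1]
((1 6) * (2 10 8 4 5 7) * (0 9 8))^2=(0 8 5 2)(4 7 10 9)=[8, 1, 0, 3, 7, 2, 6, 10, 5, 4, 9]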